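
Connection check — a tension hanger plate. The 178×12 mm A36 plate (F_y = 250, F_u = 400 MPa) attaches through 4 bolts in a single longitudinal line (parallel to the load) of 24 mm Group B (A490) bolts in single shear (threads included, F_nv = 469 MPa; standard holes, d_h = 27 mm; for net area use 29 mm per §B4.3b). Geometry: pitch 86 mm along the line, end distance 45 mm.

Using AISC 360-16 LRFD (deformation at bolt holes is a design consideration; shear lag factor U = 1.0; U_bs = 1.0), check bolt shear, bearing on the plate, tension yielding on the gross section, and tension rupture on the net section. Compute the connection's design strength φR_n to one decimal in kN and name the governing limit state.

480.6 kN (gross-section yield governs)

Bolt shear: A_b = π(24)²/4 = 452.39 mm². φR_n = 0.75 × 469 × 452.39 × 4 × 1 = 636.5 kN.
Bearing (12 mm plate, F_u = 400 MPa): end bolts L_c = 45 − 27/2 = 31.5, R_n = min(1.2×31.5×12×400, 2.4×24×12×400) = 181.44 kN/bolt; interior L_c = 86 − 27 = 59, R_n = 276.48 kN/bolt. φR_n = 0.75 × (1×181.44 + 3×276.48) = 758.2 kN.
Tension yield (gross): A_g = 178×12 = 2136 mm². φR_n = 0.90 × 250 × 2136 = 480.6 kN.
Tension rupture (net): A_n = (178 − 1×29)×12 = 1788 mm² (U = 1.0, A_e = A_n). φR_n = 0.75 × 400 × 1788 = 536.4 kN.
Governing: min(636.5, 758.2, 480.6, 536.4) = 480.6 kN → gross-section yield.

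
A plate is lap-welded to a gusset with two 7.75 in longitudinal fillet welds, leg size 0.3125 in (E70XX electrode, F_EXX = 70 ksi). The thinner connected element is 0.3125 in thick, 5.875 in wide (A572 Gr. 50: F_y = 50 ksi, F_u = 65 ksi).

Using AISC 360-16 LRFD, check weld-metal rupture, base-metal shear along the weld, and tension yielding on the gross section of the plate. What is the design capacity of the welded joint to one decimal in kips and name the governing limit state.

82.6 kips (gross-section yield governs)

Weld metal: throat = 0.707×0.3125 = 0.22094 in, L = 2×7.75 = 15.5 in. φR_n = 0.75 × 0.6 × 70 × 0.22094 × 15.5 = 107.9 kips.
Base metal shear (0.3125 in plate): yield φR_n = 1.0×0.6×50×0.3125×15.5 = 145.3 kips; rupture φR_n = 0.75×0.6×65×0.3125×15.5 = 141.7 kips; take 141.7 kips (rupture).
Tension yield (gross): A_g = 5.875×0.3125 = 1.8359 in². φR_n = 0.90 × 50 × 1.8359 = 82.6 kips.
Governing: min(107.9, 141.7, 82.6) = 82.6 kips → gross-section yield.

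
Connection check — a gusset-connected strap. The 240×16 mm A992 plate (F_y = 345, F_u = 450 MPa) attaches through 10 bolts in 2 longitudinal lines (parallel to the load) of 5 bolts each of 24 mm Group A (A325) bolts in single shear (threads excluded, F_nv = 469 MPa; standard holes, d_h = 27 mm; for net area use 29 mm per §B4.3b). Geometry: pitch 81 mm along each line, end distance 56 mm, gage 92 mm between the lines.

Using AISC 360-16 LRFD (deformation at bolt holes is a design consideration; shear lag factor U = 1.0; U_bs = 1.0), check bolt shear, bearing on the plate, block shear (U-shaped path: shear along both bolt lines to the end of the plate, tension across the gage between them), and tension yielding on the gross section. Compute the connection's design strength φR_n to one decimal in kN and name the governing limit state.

Bolt shear: A_b = π(24)²/4 = 452.39 mm². φR_n = 0.75 × 469 × 452.39 × 10 × 1 = 1591.3 kN.
Bearing (16 mm plate, F_u = 450 MPa): end bolts L_c = 56 − 27/2 = 42.5, R_n = min(1.2×42.5×16×450, 2.4×24×16×450) = 367.2 kN/bolt; interior L_c = 81 − 27 = 54, R_n = 414.72 kN/bolt. φR_n = 0.75 × (2×367.2 + 8×414.72) = 3039.1 kN.
Block shear: shear path 2×[56+4×81] = 2×380 mm, A_gv = 12160, A_nv = 2×(380 − 4.5×29)×16 = 7984 mm²; tension across gage: (92 − 1×29)×16 = 1008 mm². R_n = min(0.6×450×7984, 0.6×345×12160) + 1.0×450×1008 = min(2155.7, 2517.1) + 453.6 = 2609.3 kN. φR_n = 0.75 × 2609.3 = 1957.0 kN.
Tension yield (gross): A_g = 240×16 = 3840 mm². φR_n = 0.90 × 345 × 3840 = 1192.3 kN.
Governing: min(1591.3, 3039.1, 1957.0, 1192.3) = 1192.3 kN → gross-section yield.

1192.3 kN (gross-section yield governs)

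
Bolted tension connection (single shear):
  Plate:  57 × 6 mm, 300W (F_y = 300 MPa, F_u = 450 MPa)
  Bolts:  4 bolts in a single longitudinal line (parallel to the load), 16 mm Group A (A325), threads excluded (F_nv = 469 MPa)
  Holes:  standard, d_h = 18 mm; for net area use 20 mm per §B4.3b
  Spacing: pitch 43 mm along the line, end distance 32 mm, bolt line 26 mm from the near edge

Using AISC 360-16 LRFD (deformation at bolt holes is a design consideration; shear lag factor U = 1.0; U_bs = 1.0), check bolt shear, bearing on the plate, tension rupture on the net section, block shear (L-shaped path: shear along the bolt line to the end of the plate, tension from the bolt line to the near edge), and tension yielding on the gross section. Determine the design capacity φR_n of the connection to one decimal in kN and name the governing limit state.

Bolt shear: A_b = π(16)²/4 = 201.06 mm². φR_n = 0.75 × 469 × 201.06 × 4 × 1 = 282.9 kN.
Bearing (6 mm plate, F_u = 450 MPa): end bolts L_c = 32 − 18/2 = 23, R_n = min(1.2×23×6×450, 2.4×16×6×450) = 74.52 kN/bolt; interior L_c = 43 − 18 = 25, R_n = 81 kN/bolt. φR_n = 0.75 × (1×74.52 + 3×81) = 238.1 kN.
Tension rupture (net): A_n = (57 − 1×20)×6 = 222 mm² (U = 1.0, A_e = A_n). φR_n = 0.75 × 450 × 222 = 74.9 kN.
Block shear: shear path 1×[32+3×43] = 1×161 mm, A_gv = 966, A_nv = 1×(161 − 3.5×20)×6 = 546 mm²; tension to near edge: (26 − 0.5×20)×6 = 96 mm². R_n = min(0.6×450×546, 0.6×300×966) + 1.0×450×96 = min(147.42, 173.88) + 43.2 = 190.62 kN. φR_n = 0.75 × 190.62 = 143.0 kN.
Tension yield (gross): A_g = 57×6 = 342 mm². φR_n = 0.90 × 300 × 342 = 92.3 kN.
Governing: min(282.9, 238.1, 74.9, 143.0, 92.3) = 74.9 kN → net-section rupture.

74.9 kN (net-section rupture governs)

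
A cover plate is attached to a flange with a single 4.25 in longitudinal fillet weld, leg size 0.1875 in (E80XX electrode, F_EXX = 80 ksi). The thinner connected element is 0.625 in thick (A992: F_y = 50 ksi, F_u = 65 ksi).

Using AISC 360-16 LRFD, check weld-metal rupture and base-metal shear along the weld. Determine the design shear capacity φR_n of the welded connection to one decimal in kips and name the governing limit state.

Weld metal: throat = 0.707×0.1875 = 0.13256 in, L = 4.25 in. φR_n = 0.75 × 0.6 × 80 × 0.13256 × 4.25 = 20.3 kips.
Base metal shear (0.625 in plate): yield φR_n = 1.0×0.6×50×0.625×4.25 = 79.7 kips; rupture φR_n = 0.75×0.6×65×0.625×4.25 = 77.7 kips; take 77.7 kips (rupture).
Governing: min(20.3, 77.7) = 20.3 kips → weld metal.

20.3 kips (weld metal governs)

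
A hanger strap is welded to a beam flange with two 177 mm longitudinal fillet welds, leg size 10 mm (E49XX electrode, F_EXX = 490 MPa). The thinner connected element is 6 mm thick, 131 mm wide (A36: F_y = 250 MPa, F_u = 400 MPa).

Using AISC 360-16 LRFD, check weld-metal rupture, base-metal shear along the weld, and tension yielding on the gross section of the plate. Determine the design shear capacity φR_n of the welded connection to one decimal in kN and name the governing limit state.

Weld metal: throat = 0.707×10 = 7.07 mm, L = 2×177 = 354 mm. φR_n = 0.75 × 0.6 × 490 × 7.07 × 354 = 551.9 kN.
Base metal shear (6 mm plate): yield φR_n = 1.0×0.6×250×6×354 = 318.6 kN; rupture φR_n = 0.75×0.6×400×6×354 = 382.3 kN; take 318.6 kN (yield).
Tension yield (gross): A_g = 131×6 = 786 mm². φR_n = 0.90 × 250 × 786 = 176.9 kN.
Governing: min(551.9, 318.6, 176.9) = 176.9 kN → gross-section yield.

176.9 kN (gross-section yield governs)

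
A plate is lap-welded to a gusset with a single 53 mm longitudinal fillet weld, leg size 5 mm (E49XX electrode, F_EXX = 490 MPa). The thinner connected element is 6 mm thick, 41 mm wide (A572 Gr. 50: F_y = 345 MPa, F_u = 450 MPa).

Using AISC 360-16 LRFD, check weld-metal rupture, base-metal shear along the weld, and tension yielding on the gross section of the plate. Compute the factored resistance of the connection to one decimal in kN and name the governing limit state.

Weld metal: throat = 0.707×5 = 3.535 mm, L = 53 mm. φR_n = 0.75 × 0.6 × 490 × 3.535 × 53 = 41.3 kN.
Base metal shear (6 mm plate): yield φR_n = 1.0×0.6×345×6×53 = 65.8 kN; rupture φR_n = 0.75×0.6×450×6×53 = 64.4 kN; take 64.4 kN (rupture).
Tension yield (gross): A_g = 41×6 = 246 mm². φR_n = 0.90 × 345 × 246 = 76.4 kN.
Governing: min(41.3, 64.4, 76.4) = 41.3 kN → weld metal.

41.3 kN (weld metal governs)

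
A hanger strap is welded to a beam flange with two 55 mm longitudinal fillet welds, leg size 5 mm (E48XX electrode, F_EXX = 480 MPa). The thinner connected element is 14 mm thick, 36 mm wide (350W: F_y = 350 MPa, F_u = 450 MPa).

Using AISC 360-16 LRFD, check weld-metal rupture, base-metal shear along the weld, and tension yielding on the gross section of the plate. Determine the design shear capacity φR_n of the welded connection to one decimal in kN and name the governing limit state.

84.0 kN (weld metal governs)

Weld metal: throat = 0.707×5 = 3.535 mm, L = 2×55 = 110 mm. φR_n = 0.75 × 0.6 × 480 × 3.535 × 110 = 84.0 kN.
Base metal shear (14 mm plate): yield φR_n = 1.0×0.6×350×14×110 = 323.4 kN; rupture φR_n = 0.75×0.6×450×14×110 = 311.9 kN; take 311.9 kN (rupture).
Tension yield (gross): A_g = 36×14 = 504 mm². φR_n = 0.90 × 350 × 504 = 158.8 kN.
Governing: min(84.0, 311.9, 158.8) = 84.0 kN → weld metal.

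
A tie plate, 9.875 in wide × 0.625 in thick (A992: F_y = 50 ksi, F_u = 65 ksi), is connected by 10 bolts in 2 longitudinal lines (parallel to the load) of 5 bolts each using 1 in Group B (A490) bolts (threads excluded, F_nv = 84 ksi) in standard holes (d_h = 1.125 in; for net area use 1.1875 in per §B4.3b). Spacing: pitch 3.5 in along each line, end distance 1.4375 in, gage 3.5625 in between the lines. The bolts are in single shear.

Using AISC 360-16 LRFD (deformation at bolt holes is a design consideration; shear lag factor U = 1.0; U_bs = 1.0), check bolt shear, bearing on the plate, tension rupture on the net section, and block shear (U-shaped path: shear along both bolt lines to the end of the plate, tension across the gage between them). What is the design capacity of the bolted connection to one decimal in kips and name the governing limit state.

228.5 kips (net-section rupture governs)

Bolt shear: A_b = π(1)²/4 = 0.7854 in². φR_n = 0.75 × 84 × 0.7854 × 10 × 1 = 494.8 kips.
Bearing (0.625 in plate, F_u = 65 ksi): end bolts L_c = 1.4375 − 1.125/2 = 0.875, R_n = min(1.2×0.875×0.625×65, 2.4×1×0.625×65) = 42.656 kips/bolt; interior L_c = 3.5 − 1.125 = 2.375, R_n = 97.5 kips/bolt. φR_n = 0.75 × (2×42.656 + 8×97.5) = 649.0 kips.
Tension rupture (net): A_n = (9.875 − 2×1.1875)×0.625 = 4.6875 in² (U = 1.0, A_e = A_n). φR_n = 0.75 × 65 × 4.6875 = 228.5 kips.
Block shear: shear path 2×[1.4375+4×3.5] = 2×15.4375 in, A_gv = 19.297, A_nv = 2×(15.4375 − 4.5×1.1875)×0.625 = 12.617 in²; tension across gage: (3.5625 − 1×1.1875)×0.625 = 1.4844 in². R_n = min(0.6×65×12.617, 0.6×50×19.297) + 1.0×65×1.4844 = min(492.06, 578.91) + 96.486 = 588.55 kips. φR_n = 0.75 × 588.55 = 441.4 kips.
Governing: min(494.8, 649.0, 228.5, 441.4) = 228.5 kips → net-section rupture.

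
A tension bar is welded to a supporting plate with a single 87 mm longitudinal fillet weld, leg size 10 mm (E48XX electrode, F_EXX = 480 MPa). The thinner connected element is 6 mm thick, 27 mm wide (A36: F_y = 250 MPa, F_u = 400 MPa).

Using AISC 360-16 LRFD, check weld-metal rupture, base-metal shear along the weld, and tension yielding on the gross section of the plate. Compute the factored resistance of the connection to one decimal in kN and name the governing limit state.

Weld metal: throat = 0.707×10 = 7.07 mm, L = 87 mm. φR_n = 0.75 × 0.6 × 480 × 7.07 × 87 = 132.9 kN.
Base metal shear (6 mm plate): yield φR_n = 1.0×0.6×250×6×87 = 78.3 kN; rupture φR_n = 0.75×0.6×400×6×87 = 94.0 kN; take 78.3 kN (yield).
Tension yield (gross): A_g = 27×6 = 162 mm². φR_n = 0.90 × 250 × 162 = 36.5 kN.
Governing: min(132.9, 78.3, 36.5) = 36.5 kN → gross-section yield.

36.5 kN (gross-section yield governs)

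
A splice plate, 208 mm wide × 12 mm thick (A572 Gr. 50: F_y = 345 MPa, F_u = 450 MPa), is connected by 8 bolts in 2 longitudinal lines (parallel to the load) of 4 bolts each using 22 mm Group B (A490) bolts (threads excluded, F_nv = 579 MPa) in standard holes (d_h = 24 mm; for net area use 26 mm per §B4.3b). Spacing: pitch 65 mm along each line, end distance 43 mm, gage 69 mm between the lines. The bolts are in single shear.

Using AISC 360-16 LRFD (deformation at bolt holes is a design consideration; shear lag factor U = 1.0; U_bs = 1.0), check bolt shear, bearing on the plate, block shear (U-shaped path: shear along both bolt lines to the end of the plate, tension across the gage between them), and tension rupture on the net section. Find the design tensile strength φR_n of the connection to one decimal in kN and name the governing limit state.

Bolt shear: A_b = π(22)²/4 = 380.13 mm². φR_n = 0.75 × 579 × 380.13 × 8 × 1 = 1320.6 kN.
Bearing (12 mm plate, F_u = 450 MPa): end bolts L_c = 43 − 24/2 = 31, R_n = min(1.2×31×12×450, 2.4×22×12×450) = 200.88 kN/bolt; interior L_c = 65 − 24 = 41, R_n = 265.68 kN/bolt. φR_n = 0.75 × (2×200.88 + 6×265.68) = 1496.9 kN.
Block shear: shear path 2×[43+3×65] = 2×238 mm, A_gv = 5712, A_nv = 2×(238 − 3.5×26)×12 = 3528 mm²; tension across gage: (69 − 1×26)×12 = 516 mm². R_n = min(0.6×450×3528, 0.6×345×5712) + 1.0×450×516 = min(952.56, 1182.4) + 232.2 = 1184.8 kN. φR_n = 0.75 × 1184.8 = 888.6 kN.
Tension rupture (net): A_n = (208 − 2×26)×12 = 1872 mm² (U = 1.0, A_e = A_n). φR_n = 0.75 × 450 × 1872 = 631.8 kN.
Governing: min(1320.6, 1496.9, 888.6, 631.8) = 631.8 kN → net-section rupture.

631.8 kN (net-section rupture governs)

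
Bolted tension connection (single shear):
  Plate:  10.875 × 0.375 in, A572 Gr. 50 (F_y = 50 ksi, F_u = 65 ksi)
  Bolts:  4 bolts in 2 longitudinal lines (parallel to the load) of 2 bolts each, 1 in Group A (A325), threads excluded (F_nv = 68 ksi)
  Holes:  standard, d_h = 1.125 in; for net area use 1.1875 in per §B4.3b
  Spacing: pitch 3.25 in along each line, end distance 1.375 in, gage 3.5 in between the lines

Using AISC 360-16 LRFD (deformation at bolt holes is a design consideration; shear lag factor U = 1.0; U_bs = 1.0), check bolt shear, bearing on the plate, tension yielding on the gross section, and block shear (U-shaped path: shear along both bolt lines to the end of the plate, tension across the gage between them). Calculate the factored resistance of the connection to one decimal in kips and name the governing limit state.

Bolt shear: A_b = π(1)²/4 = 0.7854 in². φR_n = 0.75 × 68 × 0.7854 × 4 × 1 = 160.2 kips.
Bearing (0.375 in plate, F_u = 65 ksi): end bolts L_c = 1.375 − 1.125/2 = 0.8125, R_n = min(1.2×0.8125×0.375×65, 2.4×1×0.375×65) = 23.766 kips/bolt; interior L_c = 3.25 − 1.125 = 2.125, R_n = 58.5 kips/bolt. φR_n = 0.75 × (2×23.766 + 2×58.5) = 123.4 kips.
Tension yield (gross): A_g = 10.875×0.375 = 4.0781 in². φR_n = 0.90 × 50 × 4.0781 = 183.5 kips.
Block shear: shear path 2×[1.375+1×3.25] = 2×4.625 in, A_gv = 3.4688, A_nv = 2×(4.625 − 1.5×1.1875)×0.375 = 2.1328 in²; tension across gage: (3.5 − 1×1.1875)×0.375 = 0.86719 in². R_n = min(0.6×65×2.1328, 0.6×50×3.4688) + 1.0×65×0.86719 = min(83.179, 104.06) + 56.367 = 139.55 kips. φR_n = 0.75 × 139.55 = 104.7 kips.
Governing: min(160.2, 123.4, 183.5, 104.7) = 104.7 kips → block shear.

104.7 kips (block shear governs)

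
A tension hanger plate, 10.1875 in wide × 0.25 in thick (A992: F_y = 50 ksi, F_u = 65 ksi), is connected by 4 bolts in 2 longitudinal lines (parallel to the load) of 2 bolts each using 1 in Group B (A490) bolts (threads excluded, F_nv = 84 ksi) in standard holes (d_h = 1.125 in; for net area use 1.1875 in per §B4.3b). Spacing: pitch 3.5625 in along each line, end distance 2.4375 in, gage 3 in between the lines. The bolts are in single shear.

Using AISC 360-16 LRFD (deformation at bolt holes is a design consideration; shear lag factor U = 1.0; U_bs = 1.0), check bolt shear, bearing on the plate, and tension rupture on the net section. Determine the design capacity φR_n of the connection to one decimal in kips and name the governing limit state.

95.2 kips (net-section rupture governs)

Bolt shear: A_b = π(1)²/4 = 0.7854 in². φR_n = 0.75 × 84 × 0.7854 × 4 × 1 = 197.9 kips.
Bearing (0.25 in plate, F_u = 65 ksi): end bolts L_c = 2.4375 − 1.125/2 = 1.875, R_n = min(1.2×1.875×0.25×65, 2.4×1×0.25×65) = 36.563 kips/bolt; interior L_c = 3.5625 − 1.125 = 2.4375, R_n = 39 kips/bolt. φR_n = 0.75 × (2×36.563 + 2×39) = 113.3 kips.
Tension rupture (net): A_n = (10.1875 − 2×1.1875)×0.25 = 1.9531 in² (U = 1.0, A_e = A_n). φR_n = 0.75 × 65 × 1.9531 = 95.2 kips.
Governing: min(197.9, 113.3, 95.2) = 95.2 kips → net-section rupture.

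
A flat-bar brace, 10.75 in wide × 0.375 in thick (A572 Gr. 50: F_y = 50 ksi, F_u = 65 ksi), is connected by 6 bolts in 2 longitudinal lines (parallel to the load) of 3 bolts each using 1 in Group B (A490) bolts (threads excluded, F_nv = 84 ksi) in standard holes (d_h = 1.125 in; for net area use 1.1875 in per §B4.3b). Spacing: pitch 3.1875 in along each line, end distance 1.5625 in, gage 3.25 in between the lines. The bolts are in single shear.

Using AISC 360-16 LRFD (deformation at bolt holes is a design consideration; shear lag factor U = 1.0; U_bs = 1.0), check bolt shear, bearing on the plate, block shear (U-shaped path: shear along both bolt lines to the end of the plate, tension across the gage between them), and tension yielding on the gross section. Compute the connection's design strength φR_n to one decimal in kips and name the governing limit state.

Bolt shear: A_b = π(1)²/4 = 0.7854 in². φR_n = 0.75 × 84 × 0.7854 × 6 × 1 = 296.9 kips.
Bearing (0.375 in plate, F_u = 65 ksi): end bolts L_c = 1.5625 − 1.125/2 = 1, R_n = min(1.2×1×0.375×65, 2.4×1×0.375×65) = 29.25 kips/bolt; interior L_c = 3.1875 − 1.125 = 2.0625, R_n = 58.5 kips/bolt. φR_n = 0.75 × (2×29.25 + 4×58.5) = 219.4 kips.
Block shear: shear path 2×[1.5625+2×3.1875] = 2×7.9375 in, A_gv = 5.9531, A_nv = 2×(7.9375 − 2.5×1.1875)×0.375 = 3.7266 in²; tension across gage: (3.25 − 1×1.1875)×0.375 = 0.77344 in². R_n = min(0.6×65×3.7266, 0.6×50×5.9531) + 1.0×65×0.77344 = min(145.34, 178.59) + 50.274 = 195.61 kips. φR_n = 0.75 × 195.61 = 146.7 kips.
Tension yield (gross): A_g = 10.75×0.375 = 4.0313 in². φR_n = 0.90 × 50 × 4.0313 = 181.4 kips.
Governing: min(296.9, 219.4, 146.7, 181.4) = 146.7 kips → block shear.

146.7 kips (block shear governs)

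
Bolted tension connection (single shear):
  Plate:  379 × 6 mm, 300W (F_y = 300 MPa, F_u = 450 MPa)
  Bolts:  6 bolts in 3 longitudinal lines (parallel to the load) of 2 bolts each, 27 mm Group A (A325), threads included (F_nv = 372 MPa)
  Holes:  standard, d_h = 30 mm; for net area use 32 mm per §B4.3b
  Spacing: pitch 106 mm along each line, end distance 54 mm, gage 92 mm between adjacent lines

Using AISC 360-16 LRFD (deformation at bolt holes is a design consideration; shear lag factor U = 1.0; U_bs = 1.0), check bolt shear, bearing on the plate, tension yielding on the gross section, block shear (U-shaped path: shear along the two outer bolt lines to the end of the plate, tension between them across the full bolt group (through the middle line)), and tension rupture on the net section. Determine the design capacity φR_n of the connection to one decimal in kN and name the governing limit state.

Bolt shear: A_b = π(27)²/4 = 572.56 mm². φR_n = 0.75 × 372 × 572.56 × 6 × 1 = 958.5 kN.
Bearing (6 mm plate, F_u = 450 MPa): end bolts L_c = 54 − 30/2 = 39, R_n = min(1.2×39×6×450, 2.4×27×6×450) = 126.36 kN/bolt; interior L_c = 106 − 30 = 76, R_n = 174.96 kN/bolt. φR_n = 0.75 × (3×126.36 + 3×174.96) = 678.0 kN.
Tension yield (gross): A_g = 379×6 = 2274 mm². φR_n = 0.90 × 300 × 2274 = 614.0 kN.
Block shear: shear path 2×[54+1×106] = 2×160 mm, A_gv = 1920, A_nv = 2×(160 − 1.5×32)×6 = 1344 mm²; tension across gage: (184 − 2×32)×6 = 720 mm². R_n = min(0.6×450×1344, 0.6×300×1920) + 1.0×450×720 = min(362.88, 345.6) + 324 = 669.6 kN. φR_n = 0.75 × 669.6 = 502.2 kN.
Tension rupture (net): A_n = (379 − 3×32)×6 = 1698 mm² (U = 1.0, A_e = A_n). φR_n = 0.75 × 450 × 1698 = 573.1 kN.
Governing: min(958.5, 678.0, 614.0, 502.2, 573.1) = 502.2 kN → block shear.

502.2 kN (block shear governs)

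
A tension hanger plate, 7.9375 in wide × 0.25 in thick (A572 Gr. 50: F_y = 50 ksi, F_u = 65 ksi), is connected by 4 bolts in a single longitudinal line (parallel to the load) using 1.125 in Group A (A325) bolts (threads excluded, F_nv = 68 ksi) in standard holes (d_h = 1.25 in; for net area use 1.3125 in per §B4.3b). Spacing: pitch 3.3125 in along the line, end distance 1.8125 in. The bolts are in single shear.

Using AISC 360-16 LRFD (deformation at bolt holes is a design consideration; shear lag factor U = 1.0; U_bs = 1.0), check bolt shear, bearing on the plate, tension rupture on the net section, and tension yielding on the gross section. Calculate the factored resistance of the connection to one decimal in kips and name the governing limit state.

80.7 kips (net-section rupture governs)

Bolt shear: A_b = π(1.125)²/4 = 0.99402 in². φR_n = 0.75 × 68 × 0.99402 × 4 × 1 = 202.8 kips.
Bearing (0.25 in plate, F_u = 65 ksi): end bolts L_c = 1.8125 − 1.25/2 = 1.1875, R_n = min(1.2×1.1875×0.25×65, 2.4×1.125×0.25×65) = 23.156 kips/bolt; interior L_c = 3.3125 − 1.25 = 2.0625, R_n = 40.219 kips/bolt. φR_n = 0.75 × (1×23.156 + 3×40.219) = 107.9 kips.
Tension rupture (net): A_n = (7.9375 − 1×1.3125)×0.25 = 1.6563 in² (U = 1.0, A_e = A_n). φR_n = 0.75 × 65 × 1.6563 = 80.7 kips.
Tension yield (gross): A_g = 7.9375×0.25 = 1.9844 in². φR_n = 0.90 × 50 × 1.9844 = 89.3 kips.
Governing: min(202.8, 107.9, 80.7, 89.3) = 80.7 kips → net-section rupture.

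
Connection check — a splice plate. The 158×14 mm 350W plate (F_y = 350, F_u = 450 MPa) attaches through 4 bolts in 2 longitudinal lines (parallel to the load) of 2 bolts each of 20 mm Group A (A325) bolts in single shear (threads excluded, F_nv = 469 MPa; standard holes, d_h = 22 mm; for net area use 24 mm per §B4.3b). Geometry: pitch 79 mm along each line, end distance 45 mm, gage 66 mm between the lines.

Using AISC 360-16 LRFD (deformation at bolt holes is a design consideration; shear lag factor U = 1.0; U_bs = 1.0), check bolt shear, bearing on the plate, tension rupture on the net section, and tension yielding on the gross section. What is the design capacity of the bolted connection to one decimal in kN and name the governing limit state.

Bolt shear: A_b = π(20)²/4 = 314.16 mm². φR_n = 0.75 × 469 × 314.16 × 4 × 1 = 442.0 kN.
Bearing (14 mm plate, F_u = 450 MPa): end bolts L_c = 45 − 22/2 = 34, R_n = min(1.2×34×14×450, 2.4×20×14×450) = 257.04 kN/bolt; interior L_c = 79 − 22 = 57, R_n = 302.4 kN/bolt. φR_n = 0.75 × (2×257.04 + 2×302.4) = 839.2 kN.
Tension rupture (net): A_n = (158 − 2×24)×14 = 1540 mm² (U = 1.0, A_e = A_n). φR_n = 0.75 × 450 × 1540 = 519.8 kN.
Tension yield (gross): A_g = 158×14 = 2212 mm². φR_n = 0.90 × 350 × 2212 = 696.8 kN.
Governing: min(442.0, 839.2, 519.8, 696.8) = 442.0 kN → bolt shear.

442.0 kN (bolt shear governs)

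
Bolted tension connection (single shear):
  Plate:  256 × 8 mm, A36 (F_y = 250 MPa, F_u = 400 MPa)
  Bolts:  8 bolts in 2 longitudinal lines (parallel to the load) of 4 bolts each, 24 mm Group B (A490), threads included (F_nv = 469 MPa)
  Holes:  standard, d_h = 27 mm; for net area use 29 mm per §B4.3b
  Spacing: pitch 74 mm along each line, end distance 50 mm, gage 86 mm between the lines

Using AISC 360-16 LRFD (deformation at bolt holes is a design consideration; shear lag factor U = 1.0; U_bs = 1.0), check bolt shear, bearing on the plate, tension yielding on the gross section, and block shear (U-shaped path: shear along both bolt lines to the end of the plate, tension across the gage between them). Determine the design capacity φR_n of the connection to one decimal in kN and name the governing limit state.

Bolt shear: A_b = π(24)²/4 = 452.39 mm². φR_n = 0.75 × 469 × 452.39 × 8 × 1 = 1273.0 kN.
Bearing (8 mm plate, F_u = 400 MPa): end bolts L_c = 50 − 27/2 = 36.5, R_n = min(1.2×36.5×8×400, 2.4×24×8×400) = 140.16 kN/bolt; interior L_c = 74 − 27 = 47, R_n = 180.48 kN/bolt. φR_n = 0.75 × (2×140.16 + 6×180.48) = 1022.4 kN.
Tension yield (gross): A_g = 256×8 = 2048 mm². φR_n = 0.90 × 250 × 2048 = 460.8 kN.
Block shear: shear path 2×[50+3×74] = 2×272 mm, A_gv = 4352, A_nv = 2×(272 − 3.5×29)×8 = 2728 mm²; tension across gage: (86 − 1×29)×8 = 456 mm². R_n = min(0.6×400×2728, 0.6×250×4352) + 1.0×400×456 = min(654.72, 652.8) + 182.4 = 835.2 kN. φR_n = 0.75 × 835.2 = 626.4 kN.
Governing: min(1273.0, 1022.4, 460.8, 626.4) = 460.8 kN → gross-section yield.

460.8 kN (gross-section yield governs)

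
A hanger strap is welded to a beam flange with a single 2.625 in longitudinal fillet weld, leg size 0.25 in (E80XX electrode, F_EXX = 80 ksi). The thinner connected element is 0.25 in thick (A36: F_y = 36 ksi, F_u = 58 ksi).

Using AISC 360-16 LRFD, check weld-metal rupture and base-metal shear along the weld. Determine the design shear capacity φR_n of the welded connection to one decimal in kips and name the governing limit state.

14.2 kips (base-metal shear governs)

Weld metal: throat = 0.707×0.25 = 0.17675 in, L = 2.625 in. φR_n = 0.75 × 0.6 × 80 × 0.17675 × 2.625 = 16.7 kips.
Base metal shear (0.25 in plate): yield φR_n = 1.0×0.6×36×0.25×2.625 = 14.2 kips; rupture φR_n = 0.75×0.6×58×0.25×2.625 = 17.1 kips; take 14.2 kips (yield).
Governing: min(16.7, 14.2) = 14.2 kips → base-metal shear.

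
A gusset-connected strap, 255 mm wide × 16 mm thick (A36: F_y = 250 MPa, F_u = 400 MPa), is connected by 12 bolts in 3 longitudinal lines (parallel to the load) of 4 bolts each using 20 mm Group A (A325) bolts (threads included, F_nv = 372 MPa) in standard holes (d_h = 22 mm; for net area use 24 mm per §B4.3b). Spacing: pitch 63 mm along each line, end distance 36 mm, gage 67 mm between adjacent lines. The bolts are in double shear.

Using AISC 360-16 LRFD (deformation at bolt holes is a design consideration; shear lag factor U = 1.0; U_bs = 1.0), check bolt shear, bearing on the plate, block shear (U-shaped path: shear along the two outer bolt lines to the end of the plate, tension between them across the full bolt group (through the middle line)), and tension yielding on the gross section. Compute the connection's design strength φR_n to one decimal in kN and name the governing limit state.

Bolt shear: A_b = π(20)²/4 = 314.16 mm². φR_n = 0.75 × 372 × 314.16 × 12 × 2 = 2103.6 kN.
Bearing (16 mm plate, F_u = 400 MPa): end bolts L_c = 36 − 22/2 = 25, R_n = min(1.2×25×16×400, 2.4×20×16×400) = 192 kN/bolt; interior L_c = 63 − 22 = 41, R_n = 307.2 kN/bolt. φR_n = 0.75 × (3×192 + 9×307.2) = 2505.6 kN.
Block shear: shear path 2×[36+3×63] = 2×225 mm, A_gv = 7200, A_nv = 2×(225 − 3.5×24)×16 = 4512 mm²; tension across gage: (134 − 2×24)×16 = 1376 mm². R_n = min(0.6×400×4512, 0.6×250×7200) + 1.0×400×1376 = min(1082.9, 1080) + 550.4 = 1630.4 kN. φR_n = 0.75 × 1630.4 = 1222.8 kN.
Tension yield (gross): A_g = 255×16 = 4080 mm². φR_n = 0.90 × 250 × 4080 = 918.0 kN.
Governing: min(2103.6, 2505.6, 1222.8, 918.0) = 918.0 kN → gross-section yield.

918.0 kN (gross-section yield governs)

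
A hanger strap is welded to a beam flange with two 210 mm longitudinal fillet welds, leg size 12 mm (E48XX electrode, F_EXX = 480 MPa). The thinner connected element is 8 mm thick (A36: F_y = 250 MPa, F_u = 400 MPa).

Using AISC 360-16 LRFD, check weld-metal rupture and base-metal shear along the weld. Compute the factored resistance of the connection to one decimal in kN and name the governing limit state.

504.0 kN (base-metal shear governs)

Weld metal: throat = 0.707×12 = 8.484 mm, L = 2×210 = 420 mm. φR_n = 0.75 × 0.6 × 480 × 8.484 × 420 = 769.7 kN.
Base metal shear (8 mm plate): yield φR_n = 1.0×0.6×250×8×420 = 504.0 kN; rupture φR_n = 0.75×0.6×400×8×420 = 604.8 kN; take 504.0 kN (yield).
Governing: min(769.7, 504.0) = 504.0 kN → base-metal shear.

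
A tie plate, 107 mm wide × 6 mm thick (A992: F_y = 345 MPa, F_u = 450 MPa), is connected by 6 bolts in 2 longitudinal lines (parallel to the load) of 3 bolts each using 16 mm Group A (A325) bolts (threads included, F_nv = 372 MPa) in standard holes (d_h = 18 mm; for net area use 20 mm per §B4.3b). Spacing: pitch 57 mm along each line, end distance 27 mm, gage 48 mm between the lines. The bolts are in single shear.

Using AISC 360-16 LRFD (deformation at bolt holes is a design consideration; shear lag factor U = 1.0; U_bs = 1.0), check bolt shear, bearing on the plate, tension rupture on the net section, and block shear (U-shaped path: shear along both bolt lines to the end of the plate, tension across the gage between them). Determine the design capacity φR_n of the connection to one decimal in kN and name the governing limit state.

Bolt shear: A_b = π(16)²/4 = 201.06 mm². φR_n = 0.75 × 372 × 201.06 × 6 × 1 = 336.6 kN.
Bearing (6 mm plate, F_u = 450 MPa): end bolts L_c = 27 − 18/2 = 18, R_n = min(1.2×18×6×450, 2.4×16×6×450) = 58.32 kN/bolt; interior L_c = 57 − 18 = 39, R_n = 103.68 kN/bolt. φR_n = 0.75 × (2×58.32 + 4×103.68) = 398.5 kN.
Tension rupture (net): A_n = (107 − 2×20)×6 = 402 mm² (U = 1.0, A_e = A_n). φR_n = 0.75 × 450 × 402 = 135.7 kN.
Block shear: shear path 2×[27+2×57] = 2×141 mm, A_gv = 1692, A_nv = 2×(141 − 2.5×20)×6 = 1092 mm²; tension across gage: (48 − 1×20)×6 = 168 mm². R_n = min(0.6×450×1092, 0.6×345×1692) + 1.0×450×168 = min(294.84, 350.24) + 75.6 = 370.44 kN. φR_n = 0.75 × 370.44 = 277.8 kN.
Governing: min(336.6, 398.5, 135.7, 277.8) = 135.7 kN → net-section rupture.

135.7 kN (net-section rupture governs)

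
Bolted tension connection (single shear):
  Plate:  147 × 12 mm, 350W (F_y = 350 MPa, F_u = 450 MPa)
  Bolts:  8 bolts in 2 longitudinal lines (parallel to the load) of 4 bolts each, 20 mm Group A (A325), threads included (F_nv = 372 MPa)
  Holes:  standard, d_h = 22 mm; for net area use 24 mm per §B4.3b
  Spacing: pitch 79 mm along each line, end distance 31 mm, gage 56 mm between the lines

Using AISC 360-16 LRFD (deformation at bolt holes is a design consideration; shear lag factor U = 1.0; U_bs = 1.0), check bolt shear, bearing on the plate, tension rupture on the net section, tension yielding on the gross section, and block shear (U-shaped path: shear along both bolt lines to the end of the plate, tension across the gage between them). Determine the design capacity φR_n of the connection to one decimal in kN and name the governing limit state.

401.0 kN (net-section rupture governs)

Bolt shear: A_b = π(20)²/4 = 314.16 mm². φR_n = 0.75 × 372 × 314.16 × 8 × 1 = 701.2 kN.
Bearing (12 mm plate, F_u = 450 MPa): end bolts L_c = 31 − 22/2 = 20, R_n = min(1.2×20×12×450, 2.4×20×12×450) = 129.6 kN/bolt; interior L_c = 79 − 22 = 57, R_n = 259.2 kN/bolt. φR_n = 0.75 × (2×129.6 + 6×259.2) = 1360.8 kN.
Tension rupture (net): A_n = (147 − 2×24)×12 = 1188 mm² (U = 1.0, A_e = A_n). φR_n = 0.75 × 450 × 1188 = 401.0 kN.
Tension yield (gross): A_g = 147×12 = 1764 mm². φR_n = 0.90 × 350 × 1764 = 555.7 kN.
Block shear: shear path 2×[31+3×79] = 2×268 mm, A_gv = 6432, A_nv = 2×(268 − 3.5×24)×12 = 4416 mm²; tension across gage: (56 − 1×24)×12 = 384 mm². R_n = min(0.6×450×4416, 0.6×350×6432) + 1.0×450×384 = min(1192.3, 1350.7) + 172.8 = 1365.1 kN. φR_n = 0.75 × 1365.1 = 1023.8 kN.
Governing: min(701.2, 1360.8, 401.0, 555.7, 1023.8) = 401.0 kN → net-section rupture.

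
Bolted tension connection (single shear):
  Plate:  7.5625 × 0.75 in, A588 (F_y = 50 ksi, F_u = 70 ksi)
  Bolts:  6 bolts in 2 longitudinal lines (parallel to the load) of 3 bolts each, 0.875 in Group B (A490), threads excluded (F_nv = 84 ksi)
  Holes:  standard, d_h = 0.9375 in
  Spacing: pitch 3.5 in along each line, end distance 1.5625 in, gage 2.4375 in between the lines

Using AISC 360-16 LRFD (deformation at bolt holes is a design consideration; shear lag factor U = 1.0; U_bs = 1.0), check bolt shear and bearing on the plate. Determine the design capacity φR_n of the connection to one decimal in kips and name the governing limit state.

Bolt shear: A_b = π(0.875)²/4 = 0.60132 in². φR_n = 0.75 × 84 × 0.60132 × 6 × 1 = 227.3 kips.
Bearing (0.75 in plate, F_u = 70 ksi): end bolts L_c = 1.5625 − 0.9375/2 = 1.09375, R_n = min(1.2×1.09375×0.75×70, 2.4×0.875×0.75×70) = 68.906 kips/bolt; interior L_c = 3.5 − 0.9375 = 2.5625, R_n = 110.25 kips/bolt. φR_n = 0.75 × (2×68.906 + 4×110.25) = 434.1 kips.
Governing: min(227.3, 434.1) = 227.3 kips → bolt shear.

227.3 kips (bolt shear governs)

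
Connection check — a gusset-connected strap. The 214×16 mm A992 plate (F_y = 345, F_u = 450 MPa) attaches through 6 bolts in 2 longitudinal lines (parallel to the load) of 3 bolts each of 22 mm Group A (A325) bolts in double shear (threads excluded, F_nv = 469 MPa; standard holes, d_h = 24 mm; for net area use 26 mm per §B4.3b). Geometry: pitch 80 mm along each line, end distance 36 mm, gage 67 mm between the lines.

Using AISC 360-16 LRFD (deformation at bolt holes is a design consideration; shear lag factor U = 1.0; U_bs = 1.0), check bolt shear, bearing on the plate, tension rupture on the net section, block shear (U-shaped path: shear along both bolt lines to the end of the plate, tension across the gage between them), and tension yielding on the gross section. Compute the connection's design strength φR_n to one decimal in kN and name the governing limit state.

Bolt shear: A_b = π(22)²/4 = 380.13 mm². φR_n = 0.75 × 469 × 380.13 × 6 × 2 = 1604.5 kN.
Bearing (16 mm plate, F_u = 450 MPa): end bolts L_c = 36 − 24/2 = 24, R_n = min(1.2×24×16×450, 2.4×22×16×450) = 207.36 kN/bolt; interior L_c = 80 − 24 = 56, R_n = 380.16 kN/bolt. φR_n = 0.75 × (2×207.36 + 4×380.16) = 1451.5 kN.
Tension rupture (net): A_n = (214 − 2×26)×16 = 2592 mm² (U = 1.0, A_e = A_n). φR_n = 0.75 × 450 × 2592 = 874.8 kN.
Block shear: shear path 2×[36+2×80] = 2×196 mm, A_gv = 6272, A_nv = 2×(196 − 2.5×26)×16 = 4192 mm²; tension across gage: (67 − 1×26)×16 = 656 mm². R_n = min(0.6×450×4192, 0.6×345×6272) + 1.0×450×656 = min(1131.8, 1298.3) + 295.2 = 1427 kN. φR_n = 0.75 × 1427 = 1070.3 kN.
Tension yield (gross): A_g = 214×16 = 3424 mm². φR_n = 0.90 × 345 × 3424 = 1063.2 kN.
Governing: min(1604.5, 1451.5, 874.8, 1070.3, 1063.2) = 874.8 kN → net-section rupture.

874.8 kN (net-section rupture governs)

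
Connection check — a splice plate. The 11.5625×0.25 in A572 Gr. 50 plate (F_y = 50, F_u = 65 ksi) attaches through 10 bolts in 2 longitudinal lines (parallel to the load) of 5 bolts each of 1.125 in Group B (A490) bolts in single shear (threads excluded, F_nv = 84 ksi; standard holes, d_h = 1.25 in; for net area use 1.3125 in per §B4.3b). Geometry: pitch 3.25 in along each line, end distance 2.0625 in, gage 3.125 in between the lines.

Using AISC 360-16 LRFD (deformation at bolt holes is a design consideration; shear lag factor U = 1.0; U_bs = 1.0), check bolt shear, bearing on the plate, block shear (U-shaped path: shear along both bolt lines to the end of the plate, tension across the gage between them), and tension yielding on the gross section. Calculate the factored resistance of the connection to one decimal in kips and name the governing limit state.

Bolt shear: A_b = π(1.125)²/4 = 0.99402 in². φR_n = 0.75 × 84 × 0.99402 × 10 × 1 = 626.2 kips.
Bearing (0.25 in plate, F_u = 65 ksi): end bolts L_c = 2.0625 − 1.25/2 = 1.4375, R_n = min(1.2×1.4375×0.25×65, 2.4×1.125×0.25×65) = 28.031 kips/bolt; interior L_c = 3.25 − 1.25 = 2, R_n = 39 kips/bolt. φR_n = 0.75 × (2×28.031 + 8×39) = 276.0 kips.
Block shear: shear path 2×[2.0625+4×3.25] = 2×15.0625 in, A_gv = 7.5313, A_nv = 2×(15.0625 − 4.5×1.3125)×0.25 = 4.5781 in²; tension across gage: (3.125 − 1×1.3125)×0.25 = 0.45313 in². R_n = min(0.6×65×4.5781, 0.6×50×7.5313) + 1.0×65×0.45313 = min(178.55, 225.94) + 29.453 = 208 kips. φR_n = 0.75 × 208 = 156.0 kips.
Tension yield (gross): A_g = 11.5625×0.25 = 2.8906 in². φR_n = 0.90 × 50 × 2.8906 = 130.1 kips.
Governing: min(626.2, 276.0, 156.0, 130.1) = 130.1 kips → gross-section yield.

130.1 kips (gross-section yield governs)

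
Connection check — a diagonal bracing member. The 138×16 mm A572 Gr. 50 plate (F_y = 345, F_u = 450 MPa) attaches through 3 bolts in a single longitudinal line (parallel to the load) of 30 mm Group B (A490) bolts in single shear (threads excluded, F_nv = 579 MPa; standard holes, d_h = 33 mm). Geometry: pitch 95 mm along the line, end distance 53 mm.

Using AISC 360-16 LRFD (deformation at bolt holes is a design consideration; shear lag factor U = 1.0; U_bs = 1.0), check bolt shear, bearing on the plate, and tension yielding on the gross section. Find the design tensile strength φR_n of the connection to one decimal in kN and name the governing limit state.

685.6 kN (gross-section yield governs)

Bolt shear: A_b = π(30)²/4 = 706.86 mm². φR_n = 0.75 × 579 × 706.86 × 3 × 1 = 920.9 kN.
Bearing (16 mm plate, F_u = 450 MPa): end bolts L_c = 53 − 33/2 = 36.5, R_n = min(1.2×36.5×16×450, 2.4×30×16×450) = 315.36 kN/bolt; interior L_c = 95 − 33 = 62, R_n = 518.4 kN/bolt. φR_n = 0.75 × (1×315.36 + 2×518.4) = 1014.1 kN.
Tension yield (gross): A_g = 138×16 = 2208 mm². φR_n = 0.90 × 345 × 2208 = 685.6 kN.
Governing: min(920.9, 1014.1, 685.6) = 685.6 kN → gross-section yield.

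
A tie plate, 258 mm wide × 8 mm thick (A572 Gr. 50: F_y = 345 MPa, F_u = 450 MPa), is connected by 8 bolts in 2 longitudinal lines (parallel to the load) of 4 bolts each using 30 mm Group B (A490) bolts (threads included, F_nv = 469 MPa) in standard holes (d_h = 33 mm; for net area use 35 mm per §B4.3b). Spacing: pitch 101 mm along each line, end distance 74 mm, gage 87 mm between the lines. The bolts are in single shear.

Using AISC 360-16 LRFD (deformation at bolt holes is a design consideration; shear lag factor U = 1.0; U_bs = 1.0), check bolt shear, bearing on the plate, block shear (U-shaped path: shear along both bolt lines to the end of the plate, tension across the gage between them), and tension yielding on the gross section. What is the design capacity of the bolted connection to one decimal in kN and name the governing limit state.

Bolt shear: A_b = π(30)²/4 = 706.86 mm². φR_n = 0.75 × 469 × 706.86 × 8 × 1 = 1989.1 kN.
Bearing (8 mm plate, F_u = 450 MPa): end bolts L_c = 74 − 33/2 = 57.5, R_n = min(1.2×57.5×8×450, 2.4×30×8×450) = 248.4 kN/bolt; interior L_c = 101 − 33 = 68, R_n = 259.2 kN/bolt. φR_n = 0.75 × (2×248.4 + 6×259.2) = 1539.0 kN.
Block shear: shear path 2×[74+3×101] = 2×377 mm, A_gv = 6032, A_nv = 2×(377 − 3.5×35)×8 = 4072 mm²; tension across gage: (87 − 1×35)×8 = 416 mm². R_n = min(0.6×450×4072, 0.6×345×6032) + 1.0×450×416 = min(1099.4, 1248.6) + 187.2 = 1286.6 kN. φR_n = 0.75 × 1286.6 = 965.0 kN.
Tension yield (gross): A_g = 258×8 = 2064 mm². φR_n = 0.90 × 345 × 2064 = 640.9 kN.
Governing: min(1989.1, 1539.0, 965.0, 640.9) = 640.9 kN → gross-section yield.

640.9 kN (gross-section yield governs)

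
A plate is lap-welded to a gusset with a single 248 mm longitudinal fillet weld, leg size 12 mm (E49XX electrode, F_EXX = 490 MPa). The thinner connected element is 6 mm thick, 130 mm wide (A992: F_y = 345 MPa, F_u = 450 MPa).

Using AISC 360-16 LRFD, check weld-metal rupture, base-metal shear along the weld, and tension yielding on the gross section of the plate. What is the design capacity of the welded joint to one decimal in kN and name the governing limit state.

Weld metal: throat = 0.707×12 = 8.484 mm, L = 248 mm. φR_n = 0.75 × 0.6 × 490 × 8.484 × 248 = 463.9 kN.
Base metal shear (6 mm plate): yield φR_n = 1.0×0.6×345×6×248 = 308.0 kN; rupture φR_n = 0.75×0.6×450×6×248 = 301.3 kN; take 301.3 kN (rupture).
Tension yield (gross): A_g = 130×6 = 780 mm². φR_n = 0.90 × 345 × 780 = 242.2 kN.
Governing: min(463.9, 301.3, 242.2) = 242.2 kN → gross-section yield.

242.2 kN (gross-section yield governs)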